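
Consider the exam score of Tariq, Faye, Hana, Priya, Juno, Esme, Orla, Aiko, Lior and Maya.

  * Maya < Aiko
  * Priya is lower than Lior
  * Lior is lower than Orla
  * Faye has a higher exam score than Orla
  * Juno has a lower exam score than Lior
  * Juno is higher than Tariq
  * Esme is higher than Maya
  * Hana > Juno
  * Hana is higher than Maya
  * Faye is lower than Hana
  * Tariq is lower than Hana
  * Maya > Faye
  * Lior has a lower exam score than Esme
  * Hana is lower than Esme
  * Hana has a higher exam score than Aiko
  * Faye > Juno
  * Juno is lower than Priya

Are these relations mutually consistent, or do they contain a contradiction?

consistent

Every relation is compatible with Tariq < Juno < Priya < Lior < Orla < Faye < Maya < Aiko < Hana < Esme; the set is consistent.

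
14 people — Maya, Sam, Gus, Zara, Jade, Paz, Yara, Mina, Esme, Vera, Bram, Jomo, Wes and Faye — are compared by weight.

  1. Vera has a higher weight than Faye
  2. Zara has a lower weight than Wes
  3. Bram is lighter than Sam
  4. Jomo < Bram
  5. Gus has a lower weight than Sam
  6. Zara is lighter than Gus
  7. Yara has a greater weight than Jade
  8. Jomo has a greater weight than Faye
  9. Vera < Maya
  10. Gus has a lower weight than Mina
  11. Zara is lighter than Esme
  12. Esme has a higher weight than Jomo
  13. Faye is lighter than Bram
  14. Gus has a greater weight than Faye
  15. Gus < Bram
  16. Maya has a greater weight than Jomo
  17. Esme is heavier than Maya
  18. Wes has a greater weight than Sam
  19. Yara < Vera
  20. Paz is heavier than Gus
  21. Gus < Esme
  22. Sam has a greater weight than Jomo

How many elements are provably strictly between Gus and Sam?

1

Chaining upward from Gus reaches: Paz, Bram, Mina, Wes, Esme.
Chaining downward from Sam reaches: Faye, Zara, Jomo, Bram.
Strictly between Gus and Sam are those in both lists: Bram — 1 element.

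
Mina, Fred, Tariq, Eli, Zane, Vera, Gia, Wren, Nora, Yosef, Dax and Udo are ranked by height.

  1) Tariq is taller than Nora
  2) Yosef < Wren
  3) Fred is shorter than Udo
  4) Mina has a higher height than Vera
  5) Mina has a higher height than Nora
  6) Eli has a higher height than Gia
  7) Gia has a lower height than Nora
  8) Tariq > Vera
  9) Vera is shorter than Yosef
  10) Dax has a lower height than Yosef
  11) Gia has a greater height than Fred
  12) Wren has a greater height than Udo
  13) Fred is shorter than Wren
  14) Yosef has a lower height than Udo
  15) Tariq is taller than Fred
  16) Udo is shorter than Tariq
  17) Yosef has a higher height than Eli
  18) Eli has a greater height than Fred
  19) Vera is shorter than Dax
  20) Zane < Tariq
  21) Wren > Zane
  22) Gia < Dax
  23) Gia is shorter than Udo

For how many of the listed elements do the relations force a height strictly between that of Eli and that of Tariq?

2

The relations place Eli below Tariq. An element lies strictly between them when it is forced above Eli and also forced below Tariq.
Above Eli: {Yosef, Udo, Wren}. Below Tariq: {Fred, Vera, Zane, Gia, Dax, Yosef, Udo, Nora}.
Intersection: {Yosef, Udo} — 2.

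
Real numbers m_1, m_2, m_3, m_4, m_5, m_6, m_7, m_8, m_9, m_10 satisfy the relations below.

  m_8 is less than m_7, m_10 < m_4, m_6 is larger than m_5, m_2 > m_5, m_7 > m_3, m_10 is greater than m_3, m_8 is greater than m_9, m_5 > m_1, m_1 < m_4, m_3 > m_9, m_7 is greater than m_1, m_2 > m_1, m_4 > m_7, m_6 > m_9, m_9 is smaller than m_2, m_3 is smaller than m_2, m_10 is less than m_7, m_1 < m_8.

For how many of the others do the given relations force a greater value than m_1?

6

From m_1 the given relations immediately reach m_5, m_8, m_7, m_4, m_2.
From those, m_6 — 6 in total.
Nothing else is reachable above m_1; 6 in all.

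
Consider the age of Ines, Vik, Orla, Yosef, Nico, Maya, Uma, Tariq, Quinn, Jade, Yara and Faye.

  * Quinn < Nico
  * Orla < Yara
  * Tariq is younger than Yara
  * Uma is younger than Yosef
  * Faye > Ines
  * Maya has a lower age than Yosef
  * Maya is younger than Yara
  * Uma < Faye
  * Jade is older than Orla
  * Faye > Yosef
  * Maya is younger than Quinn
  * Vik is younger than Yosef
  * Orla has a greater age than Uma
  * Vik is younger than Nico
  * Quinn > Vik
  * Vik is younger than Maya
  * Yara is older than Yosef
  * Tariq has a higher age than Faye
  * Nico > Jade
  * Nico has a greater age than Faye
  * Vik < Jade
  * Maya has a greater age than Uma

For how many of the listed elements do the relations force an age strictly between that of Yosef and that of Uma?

Chaining upward from Uma reaches: Maya, Quinn, Orla, Jade, Faye, Nico, Tariq, Yara.
Chaining downward from Yosef reaches: Vik, Maya.
Strictly between Uma and Yosef are those in both lists: Maya — 1 element.

1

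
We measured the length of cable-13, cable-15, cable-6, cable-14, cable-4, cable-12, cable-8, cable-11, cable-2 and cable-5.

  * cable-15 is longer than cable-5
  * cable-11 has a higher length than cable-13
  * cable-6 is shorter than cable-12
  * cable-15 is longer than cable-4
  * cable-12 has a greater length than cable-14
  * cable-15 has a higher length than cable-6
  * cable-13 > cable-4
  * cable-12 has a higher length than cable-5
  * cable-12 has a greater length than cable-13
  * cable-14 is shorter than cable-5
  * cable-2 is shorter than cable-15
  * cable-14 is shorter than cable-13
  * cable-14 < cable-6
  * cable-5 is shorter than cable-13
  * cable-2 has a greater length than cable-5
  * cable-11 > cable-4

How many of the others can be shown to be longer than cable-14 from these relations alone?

7

The elements the relations force above cable-14 are cable-5, cable-6, cable-13, cable-11, cable-2, cable-15, cable-12 — no chain reaches any other.
That is 7.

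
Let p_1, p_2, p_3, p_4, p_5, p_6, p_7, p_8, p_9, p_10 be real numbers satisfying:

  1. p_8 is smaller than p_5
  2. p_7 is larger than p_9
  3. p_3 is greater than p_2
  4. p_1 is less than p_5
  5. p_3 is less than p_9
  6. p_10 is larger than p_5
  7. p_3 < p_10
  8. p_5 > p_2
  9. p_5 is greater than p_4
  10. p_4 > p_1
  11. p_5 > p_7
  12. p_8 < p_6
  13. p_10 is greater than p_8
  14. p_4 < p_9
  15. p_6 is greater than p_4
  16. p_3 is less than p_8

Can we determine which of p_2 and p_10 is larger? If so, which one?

p_10

p_2 < p_3 and p_3 < p_9 give p_2 < p_9.
With p_9 < p_7: p_2 < p_3 < p_9 < p_7.
Then p_7 < p_5 extends the chain to p_5.
With p_5 < p_10: p_2 < p_3 < p_9 < p_7 < p_5 < p_10.
So p_10 is larger.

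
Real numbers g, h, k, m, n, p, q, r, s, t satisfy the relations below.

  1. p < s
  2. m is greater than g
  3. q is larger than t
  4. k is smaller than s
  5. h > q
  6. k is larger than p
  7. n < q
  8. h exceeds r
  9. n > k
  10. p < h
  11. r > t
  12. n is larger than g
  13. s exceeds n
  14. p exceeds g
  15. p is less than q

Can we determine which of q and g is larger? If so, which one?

q

g < p and p < k give g < k.
Then k < n extends the chain to n.
Then n < q extends the chain to q.
So q is larger.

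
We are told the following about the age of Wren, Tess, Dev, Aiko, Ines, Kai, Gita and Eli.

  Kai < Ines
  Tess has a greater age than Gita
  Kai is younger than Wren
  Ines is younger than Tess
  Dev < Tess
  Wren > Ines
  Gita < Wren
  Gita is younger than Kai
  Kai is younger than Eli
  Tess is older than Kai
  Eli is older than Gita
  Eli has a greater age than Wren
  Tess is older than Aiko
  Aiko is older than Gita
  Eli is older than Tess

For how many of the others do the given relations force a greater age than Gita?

Directly above Gita: Aiko, Kai, Tess, Wren, Eli.
One step further: Ines (6 so far).
No other element is forced above Gita by the given relations, so the count is 6.

6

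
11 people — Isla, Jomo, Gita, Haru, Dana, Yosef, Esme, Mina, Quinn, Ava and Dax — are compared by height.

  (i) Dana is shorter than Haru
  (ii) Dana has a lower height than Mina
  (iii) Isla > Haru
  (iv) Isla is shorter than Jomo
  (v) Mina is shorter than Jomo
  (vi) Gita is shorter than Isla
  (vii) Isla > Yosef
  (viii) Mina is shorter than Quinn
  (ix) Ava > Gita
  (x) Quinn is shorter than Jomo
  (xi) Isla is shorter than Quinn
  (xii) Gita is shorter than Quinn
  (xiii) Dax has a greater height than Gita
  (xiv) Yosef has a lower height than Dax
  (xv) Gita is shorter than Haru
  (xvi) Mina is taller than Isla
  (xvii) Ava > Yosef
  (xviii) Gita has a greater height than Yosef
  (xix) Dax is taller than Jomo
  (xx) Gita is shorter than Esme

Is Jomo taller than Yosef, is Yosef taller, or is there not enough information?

The relevant relations are Yosef < Gita; Gita < Haru; Haru < Isla; Isla < Mina; Mina < Quinn; Quinn < Jomo.
Together: Yosef < Gita < Haru < Isla < Mina < Quinn < Jomo.
So Jomo is taller.

Jomo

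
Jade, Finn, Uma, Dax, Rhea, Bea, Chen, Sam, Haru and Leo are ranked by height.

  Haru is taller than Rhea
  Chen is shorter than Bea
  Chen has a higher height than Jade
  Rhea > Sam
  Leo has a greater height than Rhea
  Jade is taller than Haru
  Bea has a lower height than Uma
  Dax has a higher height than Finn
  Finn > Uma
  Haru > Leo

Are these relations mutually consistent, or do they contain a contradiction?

Every relation is compatible with Sam < Rhea < Leo < Haru < Jade < Chen < Bea < Uma < Finn < Dax; the set is consistent.

consistent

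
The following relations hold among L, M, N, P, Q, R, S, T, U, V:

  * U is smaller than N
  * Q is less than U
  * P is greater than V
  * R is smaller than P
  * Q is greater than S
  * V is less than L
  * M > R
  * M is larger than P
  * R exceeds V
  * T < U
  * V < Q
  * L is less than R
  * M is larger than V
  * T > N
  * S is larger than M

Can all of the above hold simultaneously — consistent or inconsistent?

inconsistent

We have T < U stated directly, yet also U < N < T by chaining the others — so U < T. Contradiction.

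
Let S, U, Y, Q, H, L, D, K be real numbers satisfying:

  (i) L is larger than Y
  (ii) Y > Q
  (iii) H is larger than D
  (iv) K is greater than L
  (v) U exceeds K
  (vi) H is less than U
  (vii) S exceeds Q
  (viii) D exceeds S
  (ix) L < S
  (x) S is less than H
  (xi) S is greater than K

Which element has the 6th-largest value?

L

Piecing the relations together gives one ordering: Q < Y < L < K < S < D < H < U.
Counting 6 from the largest end gives L.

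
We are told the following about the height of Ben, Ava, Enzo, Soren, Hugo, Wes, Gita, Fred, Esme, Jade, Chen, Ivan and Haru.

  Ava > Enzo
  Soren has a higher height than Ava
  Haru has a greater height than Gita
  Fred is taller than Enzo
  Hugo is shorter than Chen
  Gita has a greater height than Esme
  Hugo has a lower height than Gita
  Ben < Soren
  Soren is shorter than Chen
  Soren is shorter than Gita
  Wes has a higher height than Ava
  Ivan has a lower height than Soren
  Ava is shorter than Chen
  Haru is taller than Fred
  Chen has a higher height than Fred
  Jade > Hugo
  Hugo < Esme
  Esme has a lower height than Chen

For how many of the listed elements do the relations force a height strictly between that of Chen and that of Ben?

Chaining upward from Ben reaches: Soren, Gita, Haru.
Chaining downward from Chen reaches: Hugo, Enzo, Ivan, Ava, Fred, Esme, Soren.
Strictly between Ben and Chen are those in both lists: Soren — 1 element.

1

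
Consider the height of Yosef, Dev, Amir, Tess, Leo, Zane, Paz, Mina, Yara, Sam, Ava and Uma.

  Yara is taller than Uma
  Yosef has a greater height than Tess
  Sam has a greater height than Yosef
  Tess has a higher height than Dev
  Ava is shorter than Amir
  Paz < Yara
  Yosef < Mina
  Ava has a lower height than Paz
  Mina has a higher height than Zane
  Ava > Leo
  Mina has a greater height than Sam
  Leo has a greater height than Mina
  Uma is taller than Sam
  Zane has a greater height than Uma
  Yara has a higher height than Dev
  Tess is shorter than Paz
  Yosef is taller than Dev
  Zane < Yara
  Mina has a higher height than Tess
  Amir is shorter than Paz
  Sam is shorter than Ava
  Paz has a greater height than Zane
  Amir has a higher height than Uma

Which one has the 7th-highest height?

Chaining the given pairs: Dev < Tess < Yosef < Sam < Uma < Zane < Mina < Leo < Ava < Amir < Paz < Yara.
The 7th largest is Zane.

Zane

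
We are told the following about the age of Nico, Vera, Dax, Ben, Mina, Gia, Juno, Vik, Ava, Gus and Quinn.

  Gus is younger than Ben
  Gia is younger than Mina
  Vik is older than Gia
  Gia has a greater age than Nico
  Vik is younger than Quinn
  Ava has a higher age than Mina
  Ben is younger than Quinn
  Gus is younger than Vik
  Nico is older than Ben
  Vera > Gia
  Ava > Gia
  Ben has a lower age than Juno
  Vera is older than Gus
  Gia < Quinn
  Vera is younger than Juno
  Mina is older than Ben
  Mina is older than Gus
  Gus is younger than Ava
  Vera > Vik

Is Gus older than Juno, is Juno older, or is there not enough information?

Juno

Following the relations from Gus: Gus < Ben < Nico < Gia < Vik < Vera < Juno.
So Juno is older.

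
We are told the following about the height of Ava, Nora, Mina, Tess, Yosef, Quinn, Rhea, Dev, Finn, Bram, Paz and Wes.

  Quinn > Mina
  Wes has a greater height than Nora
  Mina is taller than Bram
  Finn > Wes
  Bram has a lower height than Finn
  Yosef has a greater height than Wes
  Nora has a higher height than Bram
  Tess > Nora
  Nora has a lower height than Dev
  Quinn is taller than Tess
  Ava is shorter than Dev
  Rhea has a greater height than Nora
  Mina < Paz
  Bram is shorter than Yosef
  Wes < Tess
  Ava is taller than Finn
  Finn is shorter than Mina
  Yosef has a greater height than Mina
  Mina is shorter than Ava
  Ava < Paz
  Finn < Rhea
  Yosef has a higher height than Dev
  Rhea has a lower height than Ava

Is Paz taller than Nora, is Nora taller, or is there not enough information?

Paz

Nora < Wes and Wes < Finn give Nora < Finn.
Then Finn < Mina extends the chain to Mina.
Then Mina < Ava extends the chain to Ava.
With Ava < Paz: Nora < Wes < Finn < Mina < Ava < Paz.
So Paz is taller.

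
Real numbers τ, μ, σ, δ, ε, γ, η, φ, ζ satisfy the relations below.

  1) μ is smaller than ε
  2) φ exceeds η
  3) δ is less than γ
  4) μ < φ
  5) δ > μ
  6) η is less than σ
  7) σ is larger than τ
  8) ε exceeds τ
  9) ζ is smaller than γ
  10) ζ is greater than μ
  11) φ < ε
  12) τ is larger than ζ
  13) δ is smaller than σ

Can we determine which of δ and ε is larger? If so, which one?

Following every chain through δ: above δ we get γ, σ; below δ we get μ.
ε is not reached, and no chain runs the other way from ε to δ.
So the given relations leave the order of δ and ε undetermined.

undetermined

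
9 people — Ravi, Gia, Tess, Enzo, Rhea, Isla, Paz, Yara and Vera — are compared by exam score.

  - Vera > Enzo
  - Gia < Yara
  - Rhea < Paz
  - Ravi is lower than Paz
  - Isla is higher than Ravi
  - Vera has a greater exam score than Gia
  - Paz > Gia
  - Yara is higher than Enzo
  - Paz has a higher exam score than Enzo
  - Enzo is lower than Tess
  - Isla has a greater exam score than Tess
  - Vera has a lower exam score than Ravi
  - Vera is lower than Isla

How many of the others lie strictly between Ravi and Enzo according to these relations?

1

The relations place Enzo below Ravi. An element lies strictly between them when it is forced above Enzo and also forced below Ravi.
Above Enzo: {Vera, Tess, Paz, Isla, Yara}. Below Ravi: {Gia, Vera}.
Intersection: {Vera} — 1.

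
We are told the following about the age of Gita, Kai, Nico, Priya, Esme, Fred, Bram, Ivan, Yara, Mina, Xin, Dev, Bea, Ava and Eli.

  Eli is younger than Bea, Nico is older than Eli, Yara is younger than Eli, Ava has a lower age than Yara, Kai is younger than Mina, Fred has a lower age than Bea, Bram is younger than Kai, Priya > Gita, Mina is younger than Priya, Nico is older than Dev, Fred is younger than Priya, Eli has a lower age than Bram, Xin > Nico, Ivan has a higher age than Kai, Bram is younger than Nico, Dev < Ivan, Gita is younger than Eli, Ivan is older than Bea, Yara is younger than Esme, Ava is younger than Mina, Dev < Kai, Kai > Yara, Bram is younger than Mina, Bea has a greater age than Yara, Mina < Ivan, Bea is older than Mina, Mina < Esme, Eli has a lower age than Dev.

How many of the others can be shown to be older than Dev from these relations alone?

8

The elements the relations force above Dev are Kai, Mina, Bea, Priya, Nico, Xin, Esme, Ivan — no chain reaches any other.
That is 8.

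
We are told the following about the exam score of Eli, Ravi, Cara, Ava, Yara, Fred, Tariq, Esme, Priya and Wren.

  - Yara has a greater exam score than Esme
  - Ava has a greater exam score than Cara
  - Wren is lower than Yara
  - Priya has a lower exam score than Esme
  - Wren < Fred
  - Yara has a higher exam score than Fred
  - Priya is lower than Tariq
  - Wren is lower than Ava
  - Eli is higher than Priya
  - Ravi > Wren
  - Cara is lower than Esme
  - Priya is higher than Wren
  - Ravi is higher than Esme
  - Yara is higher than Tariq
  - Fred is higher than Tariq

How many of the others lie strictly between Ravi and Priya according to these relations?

1

The relations place Priya below Ravi. An element lies strictly between them when it is forced above Priya and also forced below Ravi.
Above Priya: {Eli, Tariq, Fred, Esme, Yara}. Below Ravi: {Cara, Wren, Esme}.
Intersection: {Esme} — 1.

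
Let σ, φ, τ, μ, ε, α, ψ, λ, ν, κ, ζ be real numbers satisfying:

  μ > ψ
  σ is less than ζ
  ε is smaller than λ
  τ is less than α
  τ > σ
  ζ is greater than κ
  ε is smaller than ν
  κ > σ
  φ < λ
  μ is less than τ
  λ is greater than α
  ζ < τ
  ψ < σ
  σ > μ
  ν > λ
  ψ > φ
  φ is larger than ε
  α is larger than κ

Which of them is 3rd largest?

α

Chaining the given pairs: ε < φ < ψ < μ < σ < κ < ζ < τ < α < λ < ν.
The 3rd largest is α.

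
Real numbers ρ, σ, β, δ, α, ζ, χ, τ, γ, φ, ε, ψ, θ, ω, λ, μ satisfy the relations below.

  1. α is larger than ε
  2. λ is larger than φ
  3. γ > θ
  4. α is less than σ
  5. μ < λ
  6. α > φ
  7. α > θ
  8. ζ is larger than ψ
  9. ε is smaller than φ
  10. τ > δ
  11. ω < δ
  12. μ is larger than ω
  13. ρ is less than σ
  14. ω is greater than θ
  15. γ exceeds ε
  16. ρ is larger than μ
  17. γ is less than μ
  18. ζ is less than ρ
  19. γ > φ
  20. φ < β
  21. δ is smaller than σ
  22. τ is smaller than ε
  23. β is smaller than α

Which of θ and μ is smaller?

θ < ω and ω < δ give θ < δ.
Then δ < τ extends the chain to τ.
Then τ < ε extends the chain to ε.
Then ε < φ extends the chain to φ.
Then φ < γ extends the chain to γ.
With γ < μ: θ < ω < δ < τ < ε < φ < γ < μ.
So θ < μ; θ is the smaller of the two.

θ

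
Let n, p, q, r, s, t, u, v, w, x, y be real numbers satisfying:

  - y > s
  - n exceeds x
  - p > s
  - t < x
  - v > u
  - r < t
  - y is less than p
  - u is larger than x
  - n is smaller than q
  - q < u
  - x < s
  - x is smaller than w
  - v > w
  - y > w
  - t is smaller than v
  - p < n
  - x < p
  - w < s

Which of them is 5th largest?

p

Chaining the given pairs: r < t < x < w < s < y < p < n < q < u < v.
Counting 5 from the largest end gives p.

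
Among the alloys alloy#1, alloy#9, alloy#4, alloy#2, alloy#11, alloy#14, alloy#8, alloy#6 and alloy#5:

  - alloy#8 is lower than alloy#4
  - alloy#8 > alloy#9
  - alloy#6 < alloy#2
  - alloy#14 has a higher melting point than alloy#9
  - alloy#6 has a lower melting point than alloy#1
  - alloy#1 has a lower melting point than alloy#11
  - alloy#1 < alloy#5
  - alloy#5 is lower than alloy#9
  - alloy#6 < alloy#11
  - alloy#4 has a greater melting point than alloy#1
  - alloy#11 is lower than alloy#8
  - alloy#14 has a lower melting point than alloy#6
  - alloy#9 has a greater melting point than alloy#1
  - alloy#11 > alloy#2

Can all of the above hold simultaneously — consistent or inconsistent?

Chaining the given relations yields alloy#1 < alloy#5 < alloy#9 < alloy#14 < alloy#6, so alloy#1 < alloy#6. But one relation states alloy#6 < alloy#1. These cannot both hold.

inconsistent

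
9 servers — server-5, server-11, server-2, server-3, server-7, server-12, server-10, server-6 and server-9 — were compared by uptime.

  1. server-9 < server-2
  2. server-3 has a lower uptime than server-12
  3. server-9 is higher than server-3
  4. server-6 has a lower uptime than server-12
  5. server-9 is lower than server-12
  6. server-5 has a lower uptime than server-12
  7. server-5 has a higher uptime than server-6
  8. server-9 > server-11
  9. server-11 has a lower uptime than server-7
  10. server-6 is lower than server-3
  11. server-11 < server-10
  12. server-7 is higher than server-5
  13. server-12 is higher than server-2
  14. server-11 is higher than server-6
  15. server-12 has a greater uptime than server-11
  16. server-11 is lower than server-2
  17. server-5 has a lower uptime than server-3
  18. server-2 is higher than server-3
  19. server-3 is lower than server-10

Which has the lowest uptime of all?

server-6

server-5 is not least since server-6 < server-5; server-11 is not least since server-6 < server-11; server-3 is not least since server-5 < server-3; server-10 is not least since server-3 < server-10; server-9 is not least since server-11 < server-9; server-2 is not least since server-9 < server-2; server-7 is not least since server-11 < server-7; server-12 is not least since server-6 < server-12.
Only server-6 has nothing below it, so server-6 is the lowest uptime.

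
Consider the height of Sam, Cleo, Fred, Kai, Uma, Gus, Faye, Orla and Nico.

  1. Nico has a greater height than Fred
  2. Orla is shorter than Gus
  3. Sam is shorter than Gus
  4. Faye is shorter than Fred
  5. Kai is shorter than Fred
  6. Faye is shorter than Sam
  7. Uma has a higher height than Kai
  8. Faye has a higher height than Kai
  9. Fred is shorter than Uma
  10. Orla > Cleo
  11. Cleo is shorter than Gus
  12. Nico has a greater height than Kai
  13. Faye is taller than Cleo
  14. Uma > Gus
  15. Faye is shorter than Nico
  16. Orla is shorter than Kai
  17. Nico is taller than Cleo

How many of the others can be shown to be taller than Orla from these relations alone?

The elements the relations force above Orla are Kai, Faye, Fred, Sam, Nico, Gus, Uma — no chain reaches any other.
That is 7.

7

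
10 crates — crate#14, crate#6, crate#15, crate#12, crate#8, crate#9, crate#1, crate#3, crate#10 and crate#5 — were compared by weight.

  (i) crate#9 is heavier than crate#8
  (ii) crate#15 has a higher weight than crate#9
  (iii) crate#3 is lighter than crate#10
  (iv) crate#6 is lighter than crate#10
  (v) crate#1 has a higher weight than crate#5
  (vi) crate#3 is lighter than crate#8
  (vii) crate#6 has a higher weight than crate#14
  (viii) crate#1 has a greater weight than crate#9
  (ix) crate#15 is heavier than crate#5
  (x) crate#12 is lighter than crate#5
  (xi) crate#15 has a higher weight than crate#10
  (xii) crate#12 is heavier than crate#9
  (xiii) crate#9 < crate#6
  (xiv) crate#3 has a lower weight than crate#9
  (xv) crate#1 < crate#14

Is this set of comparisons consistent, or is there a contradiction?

Every relation is compatible with crate#3 < crate#8 < crate#9 < crate#12 < crate#5 < crate#1 < crate#14 < crate#6 < crate#10 < crate#15; the set is consistent.

consistent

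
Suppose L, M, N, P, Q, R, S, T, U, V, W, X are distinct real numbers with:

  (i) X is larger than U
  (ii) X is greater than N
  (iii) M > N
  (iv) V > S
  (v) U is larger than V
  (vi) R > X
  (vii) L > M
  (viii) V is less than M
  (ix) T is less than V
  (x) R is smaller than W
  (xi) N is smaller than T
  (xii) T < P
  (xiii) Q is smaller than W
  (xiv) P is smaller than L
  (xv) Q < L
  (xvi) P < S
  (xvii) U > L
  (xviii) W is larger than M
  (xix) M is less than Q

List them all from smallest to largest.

N < T < P < S < V < M < Q < L < U < X < R < W

The consecutive links are each given: N < T; T < P; P < S; S < V; V < M; M < Q; Q < L; L < U; U < X; X < R; R < W.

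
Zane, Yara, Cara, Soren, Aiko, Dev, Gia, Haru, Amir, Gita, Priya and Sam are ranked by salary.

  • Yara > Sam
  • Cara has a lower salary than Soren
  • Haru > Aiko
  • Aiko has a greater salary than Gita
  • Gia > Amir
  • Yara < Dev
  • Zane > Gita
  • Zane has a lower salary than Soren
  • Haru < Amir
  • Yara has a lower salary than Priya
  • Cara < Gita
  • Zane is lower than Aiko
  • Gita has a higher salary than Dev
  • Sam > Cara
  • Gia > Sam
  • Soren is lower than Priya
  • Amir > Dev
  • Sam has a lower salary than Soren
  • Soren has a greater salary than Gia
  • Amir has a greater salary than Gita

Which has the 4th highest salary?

Piecing the relations together gives one ordering: Cara < Sam < Yara < Dev < Gita < Zane < Aiko < Haru < Amir < Gia < Soren < Priya.
The 4th largest is Amir.

Amir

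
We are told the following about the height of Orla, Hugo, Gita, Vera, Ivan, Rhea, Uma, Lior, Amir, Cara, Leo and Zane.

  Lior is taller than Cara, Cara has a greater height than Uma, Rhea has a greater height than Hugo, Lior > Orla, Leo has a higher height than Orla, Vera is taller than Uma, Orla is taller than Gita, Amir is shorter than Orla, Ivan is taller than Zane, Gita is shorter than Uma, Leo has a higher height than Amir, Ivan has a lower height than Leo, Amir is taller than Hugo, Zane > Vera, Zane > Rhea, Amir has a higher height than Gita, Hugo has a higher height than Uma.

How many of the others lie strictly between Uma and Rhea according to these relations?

Chaining upward from Uma reaches: Cara, Hugo, Amir, Orla, Vera, Zane, Lior, Ivan, Leo.
Chaining downward from Rhea reaches: Gita, Hugo.
Strictly between Uma and Rhea are those in both lists: Hugo — 1 element.

1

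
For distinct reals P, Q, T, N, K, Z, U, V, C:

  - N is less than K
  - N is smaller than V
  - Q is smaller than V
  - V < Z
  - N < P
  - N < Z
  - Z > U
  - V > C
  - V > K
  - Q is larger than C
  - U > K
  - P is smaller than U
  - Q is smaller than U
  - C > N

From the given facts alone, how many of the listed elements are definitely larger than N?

The elements the relations force above N are K, C, P, Q, V, U, Z — no chain reaches any other.
That is 7.

7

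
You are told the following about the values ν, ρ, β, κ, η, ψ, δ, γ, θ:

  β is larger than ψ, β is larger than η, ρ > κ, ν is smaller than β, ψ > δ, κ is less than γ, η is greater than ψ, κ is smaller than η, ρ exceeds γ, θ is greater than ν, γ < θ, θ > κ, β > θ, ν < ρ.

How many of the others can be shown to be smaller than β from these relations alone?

7

The elements the relations force below β are δ, ψ, κ, ν, γ, η, θ — no chain reaches any other.
That is 7.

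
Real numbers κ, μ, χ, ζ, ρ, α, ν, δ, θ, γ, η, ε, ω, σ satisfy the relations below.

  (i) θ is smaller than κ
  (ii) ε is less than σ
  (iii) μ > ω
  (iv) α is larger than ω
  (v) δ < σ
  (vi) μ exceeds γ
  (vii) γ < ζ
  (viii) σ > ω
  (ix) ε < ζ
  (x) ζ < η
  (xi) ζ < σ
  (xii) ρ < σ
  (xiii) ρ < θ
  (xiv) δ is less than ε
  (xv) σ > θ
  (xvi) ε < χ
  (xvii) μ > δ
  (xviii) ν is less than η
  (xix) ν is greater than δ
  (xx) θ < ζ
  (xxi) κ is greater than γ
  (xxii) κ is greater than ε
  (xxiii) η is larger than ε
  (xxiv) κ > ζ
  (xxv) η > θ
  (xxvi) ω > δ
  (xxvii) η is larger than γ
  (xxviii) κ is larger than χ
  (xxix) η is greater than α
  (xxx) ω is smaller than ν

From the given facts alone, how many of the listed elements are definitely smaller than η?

From η the given relations immediately reach γ, ε, θ, ζ, α, ν.
From those, ρ, δ, ω — 9 in total.
Nothing else is reachable below η; 9 in all.

9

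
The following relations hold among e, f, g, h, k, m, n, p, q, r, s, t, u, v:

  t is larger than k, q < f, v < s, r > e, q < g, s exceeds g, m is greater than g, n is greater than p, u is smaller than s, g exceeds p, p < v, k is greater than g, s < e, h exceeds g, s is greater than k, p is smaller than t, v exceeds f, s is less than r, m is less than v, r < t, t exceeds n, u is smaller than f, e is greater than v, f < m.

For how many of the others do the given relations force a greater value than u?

7

Directly above u: f, s.
One step further: m, v, e, r (6 so far).
One step further: t (7 so far).
Nothing else is reachable above u; 7 in all.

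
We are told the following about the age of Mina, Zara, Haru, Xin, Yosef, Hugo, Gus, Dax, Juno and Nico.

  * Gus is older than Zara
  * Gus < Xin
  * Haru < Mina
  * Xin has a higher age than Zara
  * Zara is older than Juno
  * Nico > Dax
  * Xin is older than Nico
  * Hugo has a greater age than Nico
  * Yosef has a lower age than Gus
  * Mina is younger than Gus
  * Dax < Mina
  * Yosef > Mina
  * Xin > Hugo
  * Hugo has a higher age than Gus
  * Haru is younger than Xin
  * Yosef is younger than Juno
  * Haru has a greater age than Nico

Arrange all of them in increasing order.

Dax < Nico < Haru < Mina < Yosef < Juno < Zara < Gus < Hugo < Xin

Each adjacent pair is fixed by a given relation: Dax < Nico; Nico < Haru; Haru < Mina; Mina < Yosef; Yosef < Juno; Juno < Zara; Zara < Gus; Gus < Hugo; Hugo < Xin. Chaining them end to end gives the full order.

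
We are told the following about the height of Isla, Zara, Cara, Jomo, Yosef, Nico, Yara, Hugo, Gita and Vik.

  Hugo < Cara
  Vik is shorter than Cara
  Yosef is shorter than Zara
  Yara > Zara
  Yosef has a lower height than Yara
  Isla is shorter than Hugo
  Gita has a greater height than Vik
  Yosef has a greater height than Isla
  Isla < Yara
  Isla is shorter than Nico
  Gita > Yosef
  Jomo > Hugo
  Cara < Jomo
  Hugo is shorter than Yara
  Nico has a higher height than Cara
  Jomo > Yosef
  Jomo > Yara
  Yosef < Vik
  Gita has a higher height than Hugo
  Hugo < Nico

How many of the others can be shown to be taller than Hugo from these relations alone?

Directly above Hugo: Cara, Gita, Yara, Jomo, Nico.
Nothing else is reachable above Hugo; 5 in all.

5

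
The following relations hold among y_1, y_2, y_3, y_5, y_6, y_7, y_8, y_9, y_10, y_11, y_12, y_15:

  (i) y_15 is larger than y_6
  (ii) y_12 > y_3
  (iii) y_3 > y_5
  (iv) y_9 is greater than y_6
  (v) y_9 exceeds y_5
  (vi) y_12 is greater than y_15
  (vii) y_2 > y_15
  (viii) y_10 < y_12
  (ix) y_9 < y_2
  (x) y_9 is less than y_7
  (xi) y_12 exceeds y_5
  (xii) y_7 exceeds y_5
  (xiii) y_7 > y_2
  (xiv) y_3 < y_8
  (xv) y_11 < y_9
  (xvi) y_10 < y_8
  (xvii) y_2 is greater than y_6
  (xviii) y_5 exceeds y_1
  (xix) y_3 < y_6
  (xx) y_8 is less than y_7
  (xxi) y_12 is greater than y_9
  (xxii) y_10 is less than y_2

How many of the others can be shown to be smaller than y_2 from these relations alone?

Directly below y_2: y_10, y_6, y_9, y_15.
One step further: y_11, y_5, y_3 (7 so far).
One step further: y_1 (8 so far).
No other element is forced below y_2 by the given relations, so the count is 8.

8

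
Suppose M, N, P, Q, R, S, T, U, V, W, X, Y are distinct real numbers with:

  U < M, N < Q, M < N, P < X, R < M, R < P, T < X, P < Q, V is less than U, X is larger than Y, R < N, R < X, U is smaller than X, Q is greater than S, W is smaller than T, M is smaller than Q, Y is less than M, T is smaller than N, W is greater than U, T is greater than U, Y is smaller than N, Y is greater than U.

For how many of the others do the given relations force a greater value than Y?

Directly above Y: M, X, N.
One step further: Q (4 so far).
Nothing else is reachable above Y; 4 in all.

4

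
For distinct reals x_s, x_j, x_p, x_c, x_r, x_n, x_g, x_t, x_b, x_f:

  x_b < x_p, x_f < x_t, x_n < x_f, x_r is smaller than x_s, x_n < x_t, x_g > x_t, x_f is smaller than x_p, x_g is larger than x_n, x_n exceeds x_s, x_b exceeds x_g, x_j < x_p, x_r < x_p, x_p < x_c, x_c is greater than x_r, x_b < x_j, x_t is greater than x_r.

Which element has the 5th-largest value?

Chaining the given pairs: x_r < x_s < x_n < x_f < x_t < x_g < x_b < x_j < x_p < x_c.
Counting 5 from the largest end gives x_g.

x_g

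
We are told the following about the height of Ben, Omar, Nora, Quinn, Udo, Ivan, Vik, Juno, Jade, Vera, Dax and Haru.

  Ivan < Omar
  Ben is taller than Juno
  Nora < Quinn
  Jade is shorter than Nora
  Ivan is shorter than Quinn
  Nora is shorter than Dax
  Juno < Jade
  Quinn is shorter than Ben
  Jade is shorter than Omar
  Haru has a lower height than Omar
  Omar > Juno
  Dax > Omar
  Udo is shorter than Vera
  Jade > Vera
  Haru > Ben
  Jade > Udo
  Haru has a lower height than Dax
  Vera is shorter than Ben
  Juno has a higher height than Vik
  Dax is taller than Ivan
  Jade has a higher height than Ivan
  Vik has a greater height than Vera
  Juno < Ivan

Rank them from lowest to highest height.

Nothing is placed below Udo, so it is least; from there Udo < Vera; Vera < Vik; Vik < Juno; Juno < Ivan; Ivan < Jade; Jade < Nora; Nora < Quinn; Quinn < Ben; Ben < Haru; Haru < Omar; Omar < Dax, each given directly.

Udo < Vera < Vik < Juno < Ivan < Jade < Nora < Quinn < Ben < Haru < Omar < Dax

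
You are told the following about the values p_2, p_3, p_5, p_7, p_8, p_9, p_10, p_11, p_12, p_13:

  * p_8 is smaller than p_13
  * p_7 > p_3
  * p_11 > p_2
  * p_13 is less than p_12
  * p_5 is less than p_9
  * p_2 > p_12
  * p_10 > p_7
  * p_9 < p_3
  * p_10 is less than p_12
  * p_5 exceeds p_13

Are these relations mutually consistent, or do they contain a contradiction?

consistent

Every relation is compatible with p_8 < p_13 < p_5 < p_9 < p_3 < p_7 < p_10 < p_12 < p_2 < p_11; the set is consistent.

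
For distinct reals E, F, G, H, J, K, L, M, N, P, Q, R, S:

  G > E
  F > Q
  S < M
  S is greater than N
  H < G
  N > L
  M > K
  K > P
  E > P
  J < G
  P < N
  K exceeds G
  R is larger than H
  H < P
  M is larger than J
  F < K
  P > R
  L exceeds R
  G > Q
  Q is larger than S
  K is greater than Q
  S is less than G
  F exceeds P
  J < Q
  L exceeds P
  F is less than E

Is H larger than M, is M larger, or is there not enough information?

The relevant relations are H < R; R < P; P < L; L < N; N < S; S < Q; Q < F; F < E; E < G; G < K; K < M.
Together: H < R < P < L < N < S < Q < F < E < G < K < M.
So M is larger.

M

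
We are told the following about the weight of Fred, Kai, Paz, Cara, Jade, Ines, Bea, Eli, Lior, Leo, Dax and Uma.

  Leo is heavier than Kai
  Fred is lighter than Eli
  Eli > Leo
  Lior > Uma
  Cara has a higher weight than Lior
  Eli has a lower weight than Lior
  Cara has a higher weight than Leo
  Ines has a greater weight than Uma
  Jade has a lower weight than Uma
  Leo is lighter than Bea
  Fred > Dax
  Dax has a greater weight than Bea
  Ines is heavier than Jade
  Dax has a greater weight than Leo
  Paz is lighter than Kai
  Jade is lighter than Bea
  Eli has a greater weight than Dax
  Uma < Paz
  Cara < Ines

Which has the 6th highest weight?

Dax

The consecutive relations fix a unique order: Jade < Uma < Paz < Kai < Leo < Bea < Dax < Fred < Eli < Lior < Cara < Ines.
The 6th largest is Dax.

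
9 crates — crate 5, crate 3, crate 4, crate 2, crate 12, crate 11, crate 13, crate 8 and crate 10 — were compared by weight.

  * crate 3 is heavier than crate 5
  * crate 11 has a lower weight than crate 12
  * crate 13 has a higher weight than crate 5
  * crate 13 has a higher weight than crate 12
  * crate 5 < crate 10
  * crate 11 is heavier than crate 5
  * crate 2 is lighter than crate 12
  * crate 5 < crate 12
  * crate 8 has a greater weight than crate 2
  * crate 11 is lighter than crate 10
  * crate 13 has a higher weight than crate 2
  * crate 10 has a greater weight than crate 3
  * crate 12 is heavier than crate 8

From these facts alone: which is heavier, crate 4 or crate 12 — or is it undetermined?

undetermined

Following every chain through crate 4: nothing is chained to crate 4.
crate 12 is not reached, and no chain runs the other way from crate 12 to crate 4.
So the given relations leave the order of crate 4 and crate 12 undetermined.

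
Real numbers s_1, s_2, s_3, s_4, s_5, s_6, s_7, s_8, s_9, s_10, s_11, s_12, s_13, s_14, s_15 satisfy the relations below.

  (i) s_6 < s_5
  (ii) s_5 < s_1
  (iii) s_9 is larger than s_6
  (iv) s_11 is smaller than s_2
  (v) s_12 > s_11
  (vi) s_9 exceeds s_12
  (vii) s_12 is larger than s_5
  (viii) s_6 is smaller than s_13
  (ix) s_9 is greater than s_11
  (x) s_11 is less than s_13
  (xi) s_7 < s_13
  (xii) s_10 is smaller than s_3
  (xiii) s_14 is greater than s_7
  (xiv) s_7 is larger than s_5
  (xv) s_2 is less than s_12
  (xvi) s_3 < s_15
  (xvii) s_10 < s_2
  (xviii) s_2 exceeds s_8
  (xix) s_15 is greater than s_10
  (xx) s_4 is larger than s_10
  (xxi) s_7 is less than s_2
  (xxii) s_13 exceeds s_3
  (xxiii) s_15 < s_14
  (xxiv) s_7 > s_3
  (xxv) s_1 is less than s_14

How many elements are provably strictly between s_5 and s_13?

1

The relations place s_5 below s_13. An element lies strictly between them when it is forced above s_5 and also forced below s_13.
Above s_5: {s_1, s_7, s_2, s_12, s_9, s_14}. Below s_13: {s_10, s_6, s_3, s_7, s_11}.
Intersection: {s_7} — 1.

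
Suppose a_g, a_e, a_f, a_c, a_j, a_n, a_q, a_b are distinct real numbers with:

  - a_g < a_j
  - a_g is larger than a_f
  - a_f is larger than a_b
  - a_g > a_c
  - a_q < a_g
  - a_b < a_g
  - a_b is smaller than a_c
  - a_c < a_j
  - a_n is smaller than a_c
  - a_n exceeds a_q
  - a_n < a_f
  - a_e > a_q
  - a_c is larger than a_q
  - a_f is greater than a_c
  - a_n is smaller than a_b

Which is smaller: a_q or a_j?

a_q

a_q < a_n and a_n < a_b give a_q < a_b.
Then a_b < a_c extends the chain to a_c.
Then a_c < a_f extends the chain to a_f.
Then a_f < a_g extends the chain to a_g.
With a_g < a_j: a_q < a_n < a_b < a_c < a_f < a_g < a_j.
So a_q < a_j; a_q is the smaller of the two.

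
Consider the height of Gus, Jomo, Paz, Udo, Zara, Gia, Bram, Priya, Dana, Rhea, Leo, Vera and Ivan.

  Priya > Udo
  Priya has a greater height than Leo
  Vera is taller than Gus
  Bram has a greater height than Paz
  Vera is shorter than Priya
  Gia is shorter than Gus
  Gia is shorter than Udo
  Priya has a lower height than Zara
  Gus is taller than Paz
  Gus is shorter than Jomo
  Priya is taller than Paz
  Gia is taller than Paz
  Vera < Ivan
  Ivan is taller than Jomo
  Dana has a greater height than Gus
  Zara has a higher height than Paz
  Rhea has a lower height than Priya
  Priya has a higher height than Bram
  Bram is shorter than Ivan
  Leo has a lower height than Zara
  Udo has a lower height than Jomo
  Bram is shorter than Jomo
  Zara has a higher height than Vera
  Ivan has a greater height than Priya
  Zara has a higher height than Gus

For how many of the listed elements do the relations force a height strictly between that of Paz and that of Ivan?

The relations place Paz below Ivan. An element lies strictly between them when it is forced above Paz and also forced below Ivan.
Above Paz: {Gia, Gus, Bram, Vera, Udo, Priya, Dana, Jomo, Zara}. Below Ivan: {Gia, Gus, Leo, Rhea, Bram, Vera, Udo, Priya, Jomo}.
Intersection: {Gia, Gus, Bram, Vera, Udo, Priya, Jomo} — 7.

7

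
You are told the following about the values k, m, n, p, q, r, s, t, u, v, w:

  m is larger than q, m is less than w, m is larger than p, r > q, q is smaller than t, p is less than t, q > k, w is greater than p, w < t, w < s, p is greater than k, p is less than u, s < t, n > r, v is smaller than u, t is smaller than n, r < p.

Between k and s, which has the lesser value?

k < q and q < r give k < r.
Then r < p extends the chain to p.
With p < w: k < q < r < p < w.
With w < s: k < q < r < p < w < s.
So k < s; k is the smaller of the two.

k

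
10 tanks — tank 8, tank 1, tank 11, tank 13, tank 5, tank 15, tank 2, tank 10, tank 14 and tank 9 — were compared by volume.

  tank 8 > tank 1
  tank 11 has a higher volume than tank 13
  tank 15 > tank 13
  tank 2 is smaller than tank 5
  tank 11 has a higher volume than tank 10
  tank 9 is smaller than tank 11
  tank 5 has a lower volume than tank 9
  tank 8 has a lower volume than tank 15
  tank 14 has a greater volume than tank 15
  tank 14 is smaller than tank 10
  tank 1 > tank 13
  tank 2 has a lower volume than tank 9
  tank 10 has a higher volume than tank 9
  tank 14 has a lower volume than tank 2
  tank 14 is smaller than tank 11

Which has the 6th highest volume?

tank 14

Piecing the relations together gives one ordering: tank 13 < tank 1 < tank 8 < tank 15 < tank 14 < tank 2 < tank 5 < tank 9 < tank 10 < tank 11.
The 6th largest is tank 14.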